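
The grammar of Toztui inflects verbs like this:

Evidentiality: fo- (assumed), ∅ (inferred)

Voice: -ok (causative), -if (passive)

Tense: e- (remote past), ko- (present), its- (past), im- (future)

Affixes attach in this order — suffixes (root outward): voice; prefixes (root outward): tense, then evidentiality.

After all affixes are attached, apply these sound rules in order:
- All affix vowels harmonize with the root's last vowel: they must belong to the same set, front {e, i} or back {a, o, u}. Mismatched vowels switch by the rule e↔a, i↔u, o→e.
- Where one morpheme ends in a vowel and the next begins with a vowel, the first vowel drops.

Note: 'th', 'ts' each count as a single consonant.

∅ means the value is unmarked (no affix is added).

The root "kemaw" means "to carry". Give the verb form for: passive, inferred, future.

Attach voice passive -if → kemawif.
Attach tense future im- → imkemawif.
evidentiality = inferred: zero marking, form stays imkemawif.
Apply vowel harmony: imkemawif → umkemawuf.
Vowel deletion: no change.

umkemawuf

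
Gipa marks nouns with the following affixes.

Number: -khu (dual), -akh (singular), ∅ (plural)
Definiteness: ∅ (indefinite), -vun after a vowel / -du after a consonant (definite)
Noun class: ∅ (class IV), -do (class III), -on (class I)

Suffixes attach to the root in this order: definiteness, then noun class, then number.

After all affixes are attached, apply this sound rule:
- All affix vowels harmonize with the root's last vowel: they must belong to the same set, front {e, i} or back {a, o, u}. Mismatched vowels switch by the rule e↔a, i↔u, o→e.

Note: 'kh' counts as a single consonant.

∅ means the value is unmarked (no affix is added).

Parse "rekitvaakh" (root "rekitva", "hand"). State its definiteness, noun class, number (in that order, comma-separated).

indefinite, class IV, singular

Segment: rekitva-akh.
definiteness: ∅ → indefinite.
noun class: ∅ → class IV.
number: -akh → singular.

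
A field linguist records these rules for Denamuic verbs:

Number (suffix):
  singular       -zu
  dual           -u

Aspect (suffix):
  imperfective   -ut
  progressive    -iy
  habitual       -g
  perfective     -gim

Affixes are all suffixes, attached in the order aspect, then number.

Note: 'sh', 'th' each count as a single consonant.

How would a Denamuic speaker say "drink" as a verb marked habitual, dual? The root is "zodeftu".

Attach aspect habitual -g → zodeftug.
Attach number dual -u → zodeftugu.

zodeftugu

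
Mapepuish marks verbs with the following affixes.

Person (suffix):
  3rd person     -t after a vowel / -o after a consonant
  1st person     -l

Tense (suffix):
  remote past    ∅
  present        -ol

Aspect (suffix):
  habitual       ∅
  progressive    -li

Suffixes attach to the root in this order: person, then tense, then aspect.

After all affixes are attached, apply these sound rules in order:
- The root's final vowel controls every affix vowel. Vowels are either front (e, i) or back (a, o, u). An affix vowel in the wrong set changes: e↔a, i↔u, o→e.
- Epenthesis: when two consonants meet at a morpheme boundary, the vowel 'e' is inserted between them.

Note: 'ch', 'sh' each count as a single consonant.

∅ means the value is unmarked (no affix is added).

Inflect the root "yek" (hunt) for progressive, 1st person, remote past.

yekeleli

Attach person 1st person -l → yekl.
tense = remote past: zero marking, form stays yekl.
Attach aspect progressive -li → yeklli.
Vowel harmony: no change.
Apply epenthesis: yeklli → yekeleli.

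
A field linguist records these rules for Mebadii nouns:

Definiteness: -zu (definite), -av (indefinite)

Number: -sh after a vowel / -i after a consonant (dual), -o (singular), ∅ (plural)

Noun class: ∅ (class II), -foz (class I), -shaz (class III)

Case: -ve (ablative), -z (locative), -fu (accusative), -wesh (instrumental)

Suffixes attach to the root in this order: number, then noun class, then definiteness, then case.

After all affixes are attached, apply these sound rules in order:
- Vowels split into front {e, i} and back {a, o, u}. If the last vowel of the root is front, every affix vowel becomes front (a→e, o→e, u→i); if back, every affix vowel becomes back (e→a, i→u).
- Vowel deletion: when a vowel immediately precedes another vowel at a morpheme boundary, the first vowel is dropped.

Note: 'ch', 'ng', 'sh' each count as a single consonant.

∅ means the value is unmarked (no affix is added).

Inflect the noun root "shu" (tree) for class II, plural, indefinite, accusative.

shavfu

number = plural: zero marking, form stays shu.
noun class = class II: zero marking, form stays shu.
Attach definiteness indefinite -av → shuav.
Attach case accusative -fu → shuavfu.
Vowel harmony: no change.
Apply vowel deletion: shuavfu → shavfu.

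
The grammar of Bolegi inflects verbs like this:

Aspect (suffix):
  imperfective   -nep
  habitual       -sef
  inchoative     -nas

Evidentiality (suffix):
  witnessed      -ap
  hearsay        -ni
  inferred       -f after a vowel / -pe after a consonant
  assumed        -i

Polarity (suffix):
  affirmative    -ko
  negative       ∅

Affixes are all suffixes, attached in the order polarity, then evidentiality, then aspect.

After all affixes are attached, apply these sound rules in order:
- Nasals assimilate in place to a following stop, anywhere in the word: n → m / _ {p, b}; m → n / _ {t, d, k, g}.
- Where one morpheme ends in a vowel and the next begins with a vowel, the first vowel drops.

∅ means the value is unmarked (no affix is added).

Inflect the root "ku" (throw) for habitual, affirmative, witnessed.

Attach polarity affirmative -ko → kuko.
Attach evidentiality witnessed -ap → kukoap.
Attach aspect habitual -sef → kukoapsef.
Nasal assimilation: no change.
Apply vowel deletion: kukoapsef → kukapsef.

kukapsef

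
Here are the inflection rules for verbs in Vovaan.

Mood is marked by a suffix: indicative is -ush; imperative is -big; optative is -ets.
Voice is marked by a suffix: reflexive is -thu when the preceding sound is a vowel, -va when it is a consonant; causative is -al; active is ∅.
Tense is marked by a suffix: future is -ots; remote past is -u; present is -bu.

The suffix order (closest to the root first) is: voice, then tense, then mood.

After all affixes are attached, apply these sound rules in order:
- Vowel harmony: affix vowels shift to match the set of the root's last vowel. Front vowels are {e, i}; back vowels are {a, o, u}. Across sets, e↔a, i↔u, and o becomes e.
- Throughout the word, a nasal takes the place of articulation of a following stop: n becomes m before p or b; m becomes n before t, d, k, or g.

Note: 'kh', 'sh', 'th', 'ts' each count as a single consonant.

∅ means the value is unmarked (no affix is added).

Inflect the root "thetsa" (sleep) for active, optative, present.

thetsabuats

voice = active: zero marking, form stays thetsa.
Attach tense present -bu → thetsabu.
Attach mood optative -ets → thetsabuets.
Apply vowel harmony: thetsabuets → thetsabuats.
Nasal assimilation: no change.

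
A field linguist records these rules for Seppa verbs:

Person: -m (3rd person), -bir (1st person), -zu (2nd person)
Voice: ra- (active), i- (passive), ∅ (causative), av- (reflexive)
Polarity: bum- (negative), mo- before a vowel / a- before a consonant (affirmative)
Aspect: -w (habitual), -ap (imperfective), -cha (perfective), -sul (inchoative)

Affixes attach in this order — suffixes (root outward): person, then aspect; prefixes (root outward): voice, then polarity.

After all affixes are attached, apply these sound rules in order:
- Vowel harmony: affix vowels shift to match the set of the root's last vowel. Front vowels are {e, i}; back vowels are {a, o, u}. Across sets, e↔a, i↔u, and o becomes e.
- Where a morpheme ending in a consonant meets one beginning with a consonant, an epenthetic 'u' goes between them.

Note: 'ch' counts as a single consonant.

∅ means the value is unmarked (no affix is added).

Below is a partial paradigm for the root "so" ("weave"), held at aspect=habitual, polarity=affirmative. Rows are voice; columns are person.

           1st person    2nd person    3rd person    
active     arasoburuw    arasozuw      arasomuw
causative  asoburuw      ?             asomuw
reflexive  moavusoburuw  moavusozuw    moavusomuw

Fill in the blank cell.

asozuw

Attach person 2nd person -zu → sozu.
Attach aspect habitual -w → sozuw.
voice = causative: zero marking, form stays sozuw.
Attach polarity affirmative a- (before consonant 's') → asozuw.
Vowel harmony: no change.
Epenthesis: no change.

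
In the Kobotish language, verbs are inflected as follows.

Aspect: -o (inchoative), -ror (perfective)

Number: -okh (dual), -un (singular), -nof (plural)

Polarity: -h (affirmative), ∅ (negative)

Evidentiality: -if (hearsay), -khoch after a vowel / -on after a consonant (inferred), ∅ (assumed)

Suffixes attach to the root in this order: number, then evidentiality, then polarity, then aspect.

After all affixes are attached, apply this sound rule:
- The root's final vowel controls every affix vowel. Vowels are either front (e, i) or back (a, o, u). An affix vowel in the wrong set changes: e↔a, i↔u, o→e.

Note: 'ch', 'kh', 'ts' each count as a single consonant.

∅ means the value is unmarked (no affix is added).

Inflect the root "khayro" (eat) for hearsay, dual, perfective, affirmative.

Attach number dual -okh → khayrookh.
Attach evidentiality hearsay -if → khayrookhif.
Attach polarity affirmative -h → khayrookhifh.
Attach aspect perfective -ror → khayrookhifhror.
Apply vowel harmony: khayrookhifhror → khayrookhufhror.

khayrookhufhror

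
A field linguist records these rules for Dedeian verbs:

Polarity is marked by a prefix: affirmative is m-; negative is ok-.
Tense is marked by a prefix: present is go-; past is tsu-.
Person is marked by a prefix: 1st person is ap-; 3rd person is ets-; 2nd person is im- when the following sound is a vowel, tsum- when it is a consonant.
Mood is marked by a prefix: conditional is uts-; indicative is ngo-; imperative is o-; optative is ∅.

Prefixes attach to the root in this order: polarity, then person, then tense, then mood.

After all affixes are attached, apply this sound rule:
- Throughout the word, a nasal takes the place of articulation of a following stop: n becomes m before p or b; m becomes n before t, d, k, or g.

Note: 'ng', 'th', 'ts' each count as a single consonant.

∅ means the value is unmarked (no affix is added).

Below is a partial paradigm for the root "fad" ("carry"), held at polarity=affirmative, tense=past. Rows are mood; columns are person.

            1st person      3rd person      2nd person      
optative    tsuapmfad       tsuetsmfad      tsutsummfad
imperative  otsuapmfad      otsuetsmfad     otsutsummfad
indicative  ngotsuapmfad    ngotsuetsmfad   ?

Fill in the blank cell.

Attach polarity affirmative m- → mfad.
Attach person 2nd person tsum- (before consonant 'm') → tsummfad.
Attach tense past tsu- → tsutsummfad.
Attach mood indicative ngo- → ngotsutsummfad.
Nasal assimilation: no change.

ngotsutsummfad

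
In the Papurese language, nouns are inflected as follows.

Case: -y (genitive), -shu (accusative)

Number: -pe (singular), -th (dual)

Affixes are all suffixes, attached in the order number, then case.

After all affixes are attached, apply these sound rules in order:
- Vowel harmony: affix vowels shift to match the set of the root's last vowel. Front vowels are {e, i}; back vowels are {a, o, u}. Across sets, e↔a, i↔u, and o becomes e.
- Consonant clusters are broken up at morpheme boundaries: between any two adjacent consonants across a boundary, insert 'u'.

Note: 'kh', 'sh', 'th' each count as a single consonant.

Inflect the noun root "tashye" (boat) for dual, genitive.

tashyethuy

Attach number dual -th → tashyeth.
Attach case genitive -y → tashyethy.
Vowel harmony: no change.
Apply epenthesis: tashyethy → tashyethuy.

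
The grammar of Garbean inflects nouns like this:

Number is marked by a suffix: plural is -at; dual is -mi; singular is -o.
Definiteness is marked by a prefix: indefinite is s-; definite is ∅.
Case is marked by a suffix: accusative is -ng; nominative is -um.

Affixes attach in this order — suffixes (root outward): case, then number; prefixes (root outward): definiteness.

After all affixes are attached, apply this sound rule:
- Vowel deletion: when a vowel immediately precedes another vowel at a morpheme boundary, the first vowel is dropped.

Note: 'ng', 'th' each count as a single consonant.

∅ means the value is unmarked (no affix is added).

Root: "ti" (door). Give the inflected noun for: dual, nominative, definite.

tummi

Attach case nominative -um → tium.
definiteness = definite: zero marking, form stays tium.
Attach number dual -mi → tiummi.
Apply vowel deletion: tiummi → tummi.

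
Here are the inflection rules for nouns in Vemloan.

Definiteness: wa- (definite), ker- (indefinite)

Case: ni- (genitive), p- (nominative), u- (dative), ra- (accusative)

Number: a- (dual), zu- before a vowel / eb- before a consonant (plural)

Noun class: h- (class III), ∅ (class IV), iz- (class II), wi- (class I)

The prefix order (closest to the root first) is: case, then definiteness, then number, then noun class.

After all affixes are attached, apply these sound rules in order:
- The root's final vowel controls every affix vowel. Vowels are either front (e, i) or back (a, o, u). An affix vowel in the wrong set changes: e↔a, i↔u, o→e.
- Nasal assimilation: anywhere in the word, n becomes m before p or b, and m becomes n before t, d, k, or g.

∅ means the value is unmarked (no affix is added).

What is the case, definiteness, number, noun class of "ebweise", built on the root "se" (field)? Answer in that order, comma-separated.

dative, definite, plural, class IV

Segment: eb-wa-u-se.
case: u- → dative.
definiteness: wa- → definite.
number: zu/eb- → plural.
noun class: ∅ → class IV.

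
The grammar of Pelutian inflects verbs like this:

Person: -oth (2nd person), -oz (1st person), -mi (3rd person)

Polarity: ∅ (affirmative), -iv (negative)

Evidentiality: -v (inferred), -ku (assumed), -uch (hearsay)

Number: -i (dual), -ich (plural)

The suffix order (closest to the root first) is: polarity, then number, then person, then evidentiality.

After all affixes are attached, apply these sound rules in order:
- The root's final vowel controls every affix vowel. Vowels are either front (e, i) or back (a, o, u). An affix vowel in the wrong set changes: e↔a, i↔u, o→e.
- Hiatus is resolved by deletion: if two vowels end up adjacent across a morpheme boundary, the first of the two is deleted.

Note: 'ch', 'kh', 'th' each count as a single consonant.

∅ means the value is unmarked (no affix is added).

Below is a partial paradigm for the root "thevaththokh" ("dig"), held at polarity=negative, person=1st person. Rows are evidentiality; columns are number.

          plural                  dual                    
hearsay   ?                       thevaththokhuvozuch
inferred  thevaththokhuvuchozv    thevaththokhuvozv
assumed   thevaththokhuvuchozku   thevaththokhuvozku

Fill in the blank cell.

Attach polarity negative -iv → thevaththokhiv.
Attach number plural -ich → thevaththokhivich.
Attach person 1st person -oz → thevaththokhivichoz.
Attach evidentiality hearsay -uch → thevaththokhivichozuch.
Apply vowel harmony: thevaththokhivichozuch → thevaththokhuvuchozuch.
Vowel deletion: no change.

thevaththokhuvuchozuch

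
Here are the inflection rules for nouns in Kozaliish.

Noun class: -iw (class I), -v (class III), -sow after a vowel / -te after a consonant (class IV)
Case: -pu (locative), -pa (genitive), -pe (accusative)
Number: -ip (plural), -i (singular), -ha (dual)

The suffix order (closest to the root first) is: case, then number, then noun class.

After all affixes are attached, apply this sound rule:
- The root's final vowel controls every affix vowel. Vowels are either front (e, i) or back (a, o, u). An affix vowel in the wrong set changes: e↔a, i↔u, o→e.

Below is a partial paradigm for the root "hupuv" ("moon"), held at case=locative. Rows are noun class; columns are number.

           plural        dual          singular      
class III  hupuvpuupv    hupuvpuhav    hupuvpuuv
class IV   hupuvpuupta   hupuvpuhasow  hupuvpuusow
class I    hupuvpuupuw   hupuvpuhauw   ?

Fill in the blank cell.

Attach case locative -pu → hupuvpu.
Attach number singular -i → hupuvpui.
Attach noun class class I -iw → hupuvpuiiw.
Apply vowel harmony: hupuvpuiiw → hupuvpuuuw.

hupuvpuuuw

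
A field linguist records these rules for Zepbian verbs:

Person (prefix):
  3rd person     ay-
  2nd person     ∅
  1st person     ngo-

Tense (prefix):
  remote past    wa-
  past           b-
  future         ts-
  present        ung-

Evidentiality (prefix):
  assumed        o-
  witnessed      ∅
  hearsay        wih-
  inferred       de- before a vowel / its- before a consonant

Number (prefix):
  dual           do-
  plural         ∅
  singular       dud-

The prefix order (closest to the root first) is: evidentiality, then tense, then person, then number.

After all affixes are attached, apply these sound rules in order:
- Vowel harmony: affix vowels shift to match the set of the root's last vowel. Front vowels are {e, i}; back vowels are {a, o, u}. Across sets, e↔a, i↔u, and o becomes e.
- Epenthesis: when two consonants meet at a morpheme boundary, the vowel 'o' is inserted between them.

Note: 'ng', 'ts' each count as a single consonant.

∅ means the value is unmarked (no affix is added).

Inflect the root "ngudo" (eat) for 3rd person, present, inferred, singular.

Attach evidentiality inferred its- (before consonant 'ng') → itsngudo.
Attach tense present ung- → ungitsngudo.
Attach person 3rd person ay- → ayungitsngudo.
Attach number singular dud- → dudayungitsngudo.
Apply vowel harmony: dudayungitsngudo → dudayungutsngudo.
Apply epenthesis: dudayungutsngudo → dudayungutsongudo.

dudayungutsongudo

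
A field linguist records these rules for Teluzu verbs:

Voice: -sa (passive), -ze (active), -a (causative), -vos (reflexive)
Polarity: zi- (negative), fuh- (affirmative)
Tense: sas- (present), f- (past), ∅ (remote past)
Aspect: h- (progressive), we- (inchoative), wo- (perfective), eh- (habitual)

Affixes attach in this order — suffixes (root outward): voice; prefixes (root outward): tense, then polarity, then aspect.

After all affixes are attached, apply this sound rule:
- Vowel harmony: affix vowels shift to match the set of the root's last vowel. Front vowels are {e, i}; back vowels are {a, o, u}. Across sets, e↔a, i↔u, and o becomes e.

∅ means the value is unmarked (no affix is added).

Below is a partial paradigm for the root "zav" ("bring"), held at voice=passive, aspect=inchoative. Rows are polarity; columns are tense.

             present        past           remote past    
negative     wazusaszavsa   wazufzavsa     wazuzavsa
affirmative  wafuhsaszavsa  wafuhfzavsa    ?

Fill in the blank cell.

wafuhzavsa

tense = remote past: zero marking, form stays zav.
Attach voice passive -sa → zavsa.
Attach polarity affirmative fuh- → fuhzavsa.
Attach aspect inchoative we- → wefuhzavsa.
Apply vowel harmony: wefuhzavsa → wafuhzavsa.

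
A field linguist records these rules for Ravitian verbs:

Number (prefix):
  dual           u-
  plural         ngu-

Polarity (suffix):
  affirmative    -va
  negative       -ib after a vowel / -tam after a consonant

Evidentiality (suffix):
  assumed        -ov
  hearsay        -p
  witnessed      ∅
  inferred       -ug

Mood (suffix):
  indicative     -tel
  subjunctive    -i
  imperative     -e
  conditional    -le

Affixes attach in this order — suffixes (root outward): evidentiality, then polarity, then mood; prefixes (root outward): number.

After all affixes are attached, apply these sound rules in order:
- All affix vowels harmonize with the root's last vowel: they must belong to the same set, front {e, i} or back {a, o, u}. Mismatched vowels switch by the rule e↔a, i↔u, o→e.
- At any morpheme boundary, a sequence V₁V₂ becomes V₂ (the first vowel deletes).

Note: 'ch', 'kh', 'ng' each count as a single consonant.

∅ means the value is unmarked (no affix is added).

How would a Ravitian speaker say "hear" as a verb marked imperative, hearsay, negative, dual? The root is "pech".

Attach number dual u- → upech.
Attach evidentiality hearsay -p → upechp.
Attach polarity negative -tam (after consonant 'p') → upechptam.
Attach mood imperative -e → upechptame.
Apply vowel harmony: upechptame → ipechpteme.
Vowel deletion: no change.

ipechpteme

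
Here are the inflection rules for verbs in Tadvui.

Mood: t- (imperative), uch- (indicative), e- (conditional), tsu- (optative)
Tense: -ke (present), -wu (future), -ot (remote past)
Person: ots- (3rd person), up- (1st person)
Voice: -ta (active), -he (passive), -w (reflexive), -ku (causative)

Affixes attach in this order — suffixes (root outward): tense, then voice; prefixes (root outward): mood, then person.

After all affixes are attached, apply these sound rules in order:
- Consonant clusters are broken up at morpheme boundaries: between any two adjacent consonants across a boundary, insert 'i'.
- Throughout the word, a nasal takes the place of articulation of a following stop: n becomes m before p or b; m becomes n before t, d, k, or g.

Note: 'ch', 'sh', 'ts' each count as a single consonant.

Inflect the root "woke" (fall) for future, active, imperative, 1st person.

upitiwokewuta

Attach mood imperative t- → twoke.
Attach tense future -wu → twokewu.
Attach person 1st person up- → uptwokewu.
Attach voice active -ta → uptwokewuta.
Apply epenthesis: uptwokewuta → upitiwokewuta.
Nasal assimilation: no change.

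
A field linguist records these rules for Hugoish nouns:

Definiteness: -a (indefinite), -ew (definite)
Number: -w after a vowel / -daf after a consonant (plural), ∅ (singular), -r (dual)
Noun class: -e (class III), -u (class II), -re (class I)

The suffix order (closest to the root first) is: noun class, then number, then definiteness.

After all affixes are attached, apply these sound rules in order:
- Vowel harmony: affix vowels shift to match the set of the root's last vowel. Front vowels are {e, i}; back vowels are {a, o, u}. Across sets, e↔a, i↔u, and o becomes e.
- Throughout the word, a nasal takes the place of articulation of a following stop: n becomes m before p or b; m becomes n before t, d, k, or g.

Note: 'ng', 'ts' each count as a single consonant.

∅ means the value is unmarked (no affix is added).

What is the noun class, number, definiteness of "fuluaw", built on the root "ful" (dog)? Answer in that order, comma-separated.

class II, singular, definite

Segment: ful-u-ew.
noun class: -u → class II.
number: ∅ → singular.
definiteness: -ew → definite.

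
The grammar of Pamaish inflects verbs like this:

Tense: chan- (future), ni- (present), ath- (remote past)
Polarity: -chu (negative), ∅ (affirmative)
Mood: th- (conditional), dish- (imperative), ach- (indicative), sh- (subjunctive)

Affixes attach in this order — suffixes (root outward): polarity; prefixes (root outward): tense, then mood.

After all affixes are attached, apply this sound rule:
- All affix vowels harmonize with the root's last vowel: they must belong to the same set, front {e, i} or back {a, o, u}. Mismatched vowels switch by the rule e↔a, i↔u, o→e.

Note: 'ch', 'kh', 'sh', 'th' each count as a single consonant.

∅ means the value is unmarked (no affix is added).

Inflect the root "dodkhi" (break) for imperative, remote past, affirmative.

Attach tense remote past ath- → athdodkhi.
polarity = affirmative: zero marking, form stays athdodkhi.
Attach mood imperative dish- → dishathdodkhi.
Apply vowel harmony: dishathdodkhi → dishethdodkhi.

dishethdodkhi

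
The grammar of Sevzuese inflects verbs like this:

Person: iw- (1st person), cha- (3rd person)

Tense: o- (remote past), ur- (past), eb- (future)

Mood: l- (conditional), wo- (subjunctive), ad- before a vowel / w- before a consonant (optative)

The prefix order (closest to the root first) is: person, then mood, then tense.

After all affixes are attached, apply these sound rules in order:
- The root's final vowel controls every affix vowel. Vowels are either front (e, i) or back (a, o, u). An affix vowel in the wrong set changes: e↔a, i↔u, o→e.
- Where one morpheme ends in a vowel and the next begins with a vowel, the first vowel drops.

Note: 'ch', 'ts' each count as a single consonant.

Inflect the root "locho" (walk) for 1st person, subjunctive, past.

urwuwlocho

Attach person 1st person iw- → iwlocho.
Attach mood subjunctive wo- → woiwlocho.
Attach tense past ur- → urwoiwlocho.
Apply vowel harmony: urwoiwlocho → urwouwlocho.
Apply vowel deletion: urwouwlocho → urwuwlocho.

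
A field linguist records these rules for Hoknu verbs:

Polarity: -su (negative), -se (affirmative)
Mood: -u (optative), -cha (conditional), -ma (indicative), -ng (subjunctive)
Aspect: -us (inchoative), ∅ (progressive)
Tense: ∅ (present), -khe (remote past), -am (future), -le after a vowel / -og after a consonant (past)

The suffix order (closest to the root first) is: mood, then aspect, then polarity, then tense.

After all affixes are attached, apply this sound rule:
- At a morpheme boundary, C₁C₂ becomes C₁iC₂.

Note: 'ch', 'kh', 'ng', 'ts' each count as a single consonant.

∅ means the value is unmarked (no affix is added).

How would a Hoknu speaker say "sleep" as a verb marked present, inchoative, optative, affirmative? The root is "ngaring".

ngaringuusise

Attach mood optative -u → ngaringu.
Attach aspect inchoative -us → ngaringuus.
Attach polarity affirmative -se → ngaringuusse.
tense = present: zero marking, form stays ngaringuusse.
Apply epenthesis: ngaringuusse → ngaringuusise.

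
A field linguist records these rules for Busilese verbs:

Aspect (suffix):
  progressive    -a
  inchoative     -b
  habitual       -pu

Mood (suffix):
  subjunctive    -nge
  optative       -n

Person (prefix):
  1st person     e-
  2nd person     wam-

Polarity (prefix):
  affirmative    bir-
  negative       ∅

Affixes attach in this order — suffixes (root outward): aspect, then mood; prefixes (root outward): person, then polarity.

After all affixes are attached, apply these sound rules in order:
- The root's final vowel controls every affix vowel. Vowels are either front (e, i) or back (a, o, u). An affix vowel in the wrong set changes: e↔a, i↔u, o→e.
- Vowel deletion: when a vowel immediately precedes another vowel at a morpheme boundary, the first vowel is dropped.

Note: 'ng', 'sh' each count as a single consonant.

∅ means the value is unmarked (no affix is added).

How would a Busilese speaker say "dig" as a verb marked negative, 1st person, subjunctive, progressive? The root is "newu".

anewanga

Attach person 1st person e- → enewu.
polarity = negative: zero marking, form stays enewu.
Attach aspect progressive -a → enewua.
Attach mood subjunctive -nge → enewuange.
Apply vowel harmony: enewuange → anewuanga.
Apply vowel deletion: anewuanga → anewanga.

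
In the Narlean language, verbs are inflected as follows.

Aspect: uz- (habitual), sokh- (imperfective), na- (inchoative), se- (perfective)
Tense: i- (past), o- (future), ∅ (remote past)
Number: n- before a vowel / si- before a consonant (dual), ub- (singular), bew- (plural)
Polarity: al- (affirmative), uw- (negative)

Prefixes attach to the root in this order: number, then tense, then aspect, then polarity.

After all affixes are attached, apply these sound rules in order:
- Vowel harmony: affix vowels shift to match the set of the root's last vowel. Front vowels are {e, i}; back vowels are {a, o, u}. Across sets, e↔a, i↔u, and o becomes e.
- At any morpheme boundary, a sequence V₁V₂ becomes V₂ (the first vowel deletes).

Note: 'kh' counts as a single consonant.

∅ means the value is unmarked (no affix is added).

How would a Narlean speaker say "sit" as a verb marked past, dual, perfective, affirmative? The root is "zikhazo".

alsusuzikhazo

Attach number dual si- (before consonant 'z') → sizikhazo.
Attach tense past i- → isizikhazo.
Attach aspect perfective se- → seisizikhazo.
Attach polarity affirmative al- → alseisizikhazo.
Apply vowel harmony: alseisizikhazo → alsausuzikhazo.
Apply vowel deletion: alsausuzikhazo → alsusuzikhazo.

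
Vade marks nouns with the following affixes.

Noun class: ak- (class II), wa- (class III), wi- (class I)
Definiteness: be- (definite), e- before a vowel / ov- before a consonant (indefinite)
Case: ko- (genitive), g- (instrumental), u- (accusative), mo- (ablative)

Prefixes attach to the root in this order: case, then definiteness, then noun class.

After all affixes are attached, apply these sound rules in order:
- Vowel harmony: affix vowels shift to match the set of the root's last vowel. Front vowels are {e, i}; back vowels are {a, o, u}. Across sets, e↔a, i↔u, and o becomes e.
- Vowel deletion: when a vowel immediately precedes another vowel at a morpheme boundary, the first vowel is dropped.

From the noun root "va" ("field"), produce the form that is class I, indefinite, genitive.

Attach case genitive ko- → kova.
Attach definiteness indefinite ov- (before consonant 'k') → ovkova.
Attach noun class class I wi- → wiovkova.
Apply vowel harmony: wiovkova → wuovkova.
Apply vowel deletion: wuovkova → wovkova.

wovkova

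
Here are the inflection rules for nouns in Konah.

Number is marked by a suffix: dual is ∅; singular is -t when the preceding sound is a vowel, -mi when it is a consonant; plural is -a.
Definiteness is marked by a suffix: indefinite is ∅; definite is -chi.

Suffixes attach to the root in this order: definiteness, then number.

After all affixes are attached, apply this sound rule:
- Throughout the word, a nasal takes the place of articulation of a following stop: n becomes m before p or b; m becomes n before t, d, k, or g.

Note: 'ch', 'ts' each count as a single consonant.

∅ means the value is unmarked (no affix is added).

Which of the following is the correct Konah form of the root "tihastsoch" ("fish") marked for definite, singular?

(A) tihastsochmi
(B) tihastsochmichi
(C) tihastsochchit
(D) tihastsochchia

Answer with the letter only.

C

Attach definiteness definite -chi → tihastsochchi.
Attach number singular -t (after vowel 'i') → tihastsochchit.
Nasal assimilation: no change.
So the correct form is tihastsochchit, option (C).
(A) tihastsochmi is wrong: it uses indefinite instead of definite for definiteness.
(D) tihastsochchia is wrong: it uses plural instead of singular for number.
(B) tihastsochmichi is wrong: it has the affixes in the wrong order.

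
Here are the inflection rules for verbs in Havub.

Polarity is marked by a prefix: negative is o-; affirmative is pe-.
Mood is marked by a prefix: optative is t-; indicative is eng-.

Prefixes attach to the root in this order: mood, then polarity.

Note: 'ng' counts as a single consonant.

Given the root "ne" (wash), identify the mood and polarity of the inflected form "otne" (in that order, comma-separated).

optative, negative

Segment: o-t-ne.
mood: t- → optative.
polarity: o- → negative.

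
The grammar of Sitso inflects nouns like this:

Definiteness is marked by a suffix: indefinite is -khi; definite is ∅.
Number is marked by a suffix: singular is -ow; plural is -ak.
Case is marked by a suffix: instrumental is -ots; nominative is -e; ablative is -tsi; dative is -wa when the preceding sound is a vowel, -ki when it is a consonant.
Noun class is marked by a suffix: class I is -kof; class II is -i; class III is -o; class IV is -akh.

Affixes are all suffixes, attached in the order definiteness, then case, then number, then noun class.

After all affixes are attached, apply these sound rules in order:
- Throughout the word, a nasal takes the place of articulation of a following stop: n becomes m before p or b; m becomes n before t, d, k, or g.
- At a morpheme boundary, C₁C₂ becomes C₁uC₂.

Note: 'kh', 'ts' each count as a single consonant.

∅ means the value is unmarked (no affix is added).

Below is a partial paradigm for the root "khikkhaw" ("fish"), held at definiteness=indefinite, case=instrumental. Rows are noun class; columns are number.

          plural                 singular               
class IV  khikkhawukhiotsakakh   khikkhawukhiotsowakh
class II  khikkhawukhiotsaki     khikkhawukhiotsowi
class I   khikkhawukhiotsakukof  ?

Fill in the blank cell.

khikkhawukhiotsowukof

Attach definiteness indefinite -khi → khikkhawkhi.
Attach case instrumental -ots → khikkhawkhiots.
Attach number singular -ow → khikkhawkhiotsow.
Attach noun class class I -kof → khikkhawkhiotsowkof.
Nasal assimilation: no change.
Apply epenthesis: khikkhawkhiotsowkof → khikkhawukhiotsowukof.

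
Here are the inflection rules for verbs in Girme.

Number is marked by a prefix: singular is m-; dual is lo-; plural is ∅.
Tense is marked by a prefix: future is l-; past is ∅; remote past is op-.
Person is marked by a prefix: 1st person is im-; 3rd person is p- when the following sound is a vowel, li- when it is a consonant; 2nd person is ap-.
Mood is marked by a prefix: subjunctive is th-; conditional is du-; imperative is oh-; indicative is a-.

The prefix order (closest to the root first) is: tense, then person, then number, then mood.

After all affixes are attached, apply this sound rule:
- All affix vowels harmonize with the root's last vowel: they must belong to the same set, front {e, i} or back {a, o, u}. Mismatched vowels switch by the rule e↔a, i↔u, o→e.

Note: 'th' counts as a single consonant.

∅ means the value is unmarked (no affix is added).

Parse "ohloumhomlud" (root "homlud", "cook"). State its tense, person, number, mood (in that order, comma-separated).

Segment: oh-lo-im-homlud.
tense: ∅ → past.
person: im- → 1st person.
number: lo- → dual.
mood: oh- → imperative.

past, 1st person, dual, imperative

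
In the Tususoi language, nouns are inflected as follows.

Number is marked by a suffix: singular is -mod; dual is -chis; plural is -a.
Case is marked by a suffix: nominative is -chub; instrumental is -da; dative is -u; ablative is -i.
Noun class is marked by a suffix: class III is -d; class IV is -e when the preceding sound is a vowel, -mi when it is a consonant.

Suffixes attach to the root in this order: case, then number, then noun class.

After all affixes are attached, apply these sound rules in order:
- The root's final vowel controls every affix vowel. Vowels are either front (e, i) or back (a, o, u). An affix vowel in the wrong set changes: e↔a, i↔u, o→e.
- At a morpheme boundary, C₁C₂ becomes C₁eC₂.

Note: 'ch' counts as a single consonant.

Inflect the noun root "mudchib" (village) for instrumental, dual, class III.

mudchibedechised

Attach case instrumental -da → mudchibda.
Attach number dual -chis → mudchibdachis.
Attach noun class class III -d → mudchibdachisd.
Apply vowel harmony: mudchibdachisd → mudchibdechisd.
Apply epenthesis: mudchibdechisd → mudchibedechised.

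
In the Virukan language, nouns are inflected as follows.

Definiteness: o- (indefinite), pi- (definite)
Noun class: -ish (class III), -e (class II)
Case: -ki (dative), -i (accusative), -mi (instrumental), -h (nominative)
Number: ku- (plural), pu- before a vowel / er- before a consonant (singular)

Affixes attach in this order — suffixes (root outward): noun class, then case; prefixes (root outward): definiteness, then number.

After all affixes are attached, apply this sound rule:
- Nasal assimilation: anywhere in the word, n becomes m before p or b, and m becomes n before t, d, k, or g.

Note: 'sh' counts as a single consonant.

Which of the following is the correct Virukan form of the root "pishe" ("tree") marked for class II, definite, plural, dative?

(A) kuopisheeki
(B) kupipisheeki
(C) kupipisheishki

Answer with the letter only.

B

Attach definiteness definite pi- → pipishe.
Attach noun class class II -e → pipishee.
Attach number plural ku- → kupipishee.
Attach case dative -ki → kupipisheeki.
Nasal assimilation: no change.
So the correct form is kupipisheeki, option (B).
(C) kupipisheishki is wrong: it uses class III instead of class II for noun class.
(A) kuopisheeki is wrong: it uses indefinite instead of definite for definiteness.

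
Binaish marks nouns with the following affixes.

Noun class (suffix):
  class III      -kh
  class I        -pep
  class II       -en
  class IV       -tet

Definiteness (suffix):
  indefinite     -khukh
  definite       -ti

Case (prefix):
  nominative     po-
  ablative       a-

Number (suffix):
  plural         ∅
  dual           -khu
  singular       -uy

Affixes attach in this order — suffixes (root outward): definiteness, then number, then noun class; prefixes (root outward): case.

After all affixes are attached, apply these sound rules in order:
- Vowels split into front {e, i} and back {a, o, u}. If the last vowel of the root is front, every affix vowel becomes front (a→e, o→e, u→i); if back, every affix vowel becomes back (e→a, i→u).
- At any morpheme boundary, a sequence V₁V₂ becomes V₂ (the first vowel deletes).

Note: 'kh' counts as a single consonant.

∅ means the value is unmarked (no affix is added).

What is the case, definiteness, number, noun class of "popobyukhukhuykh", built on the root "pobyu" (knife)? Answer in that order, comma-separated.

Segment: po-pobyu-khukh-uy-kh.
case: po- → nominative.
definiteness: -khukh → indefinite.
number: -uy → singular.
noun class: -kh → class III.

nominative, indefinite, singular, class III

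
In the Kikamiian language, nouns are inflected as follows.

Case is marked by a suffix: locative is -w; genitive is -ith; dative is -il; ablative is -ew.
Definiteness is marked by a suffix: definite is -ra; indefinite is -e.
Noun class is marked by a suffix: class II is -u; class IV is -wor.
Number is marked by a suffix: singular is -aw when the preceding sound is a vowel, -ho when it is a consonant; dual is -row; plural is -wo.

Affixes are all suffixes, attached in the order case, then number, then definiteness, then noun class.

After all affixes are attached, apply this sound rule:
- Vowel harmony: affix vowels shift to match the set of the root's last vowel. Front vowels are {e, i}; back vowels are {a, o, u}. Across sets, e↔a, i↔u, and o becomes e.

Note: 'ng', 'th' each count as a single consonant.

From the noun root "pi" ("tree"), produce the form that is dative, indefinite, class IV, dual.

piilrewewer

Attach case dative -il → piil.
Attach number dual -row → piilrow.
Attach definiteness indefinite -e → piilrowe.
Attach noun class class IV -wor → piilrowewor.
Apply vowel harmony: piilrowewor → piilrewewer.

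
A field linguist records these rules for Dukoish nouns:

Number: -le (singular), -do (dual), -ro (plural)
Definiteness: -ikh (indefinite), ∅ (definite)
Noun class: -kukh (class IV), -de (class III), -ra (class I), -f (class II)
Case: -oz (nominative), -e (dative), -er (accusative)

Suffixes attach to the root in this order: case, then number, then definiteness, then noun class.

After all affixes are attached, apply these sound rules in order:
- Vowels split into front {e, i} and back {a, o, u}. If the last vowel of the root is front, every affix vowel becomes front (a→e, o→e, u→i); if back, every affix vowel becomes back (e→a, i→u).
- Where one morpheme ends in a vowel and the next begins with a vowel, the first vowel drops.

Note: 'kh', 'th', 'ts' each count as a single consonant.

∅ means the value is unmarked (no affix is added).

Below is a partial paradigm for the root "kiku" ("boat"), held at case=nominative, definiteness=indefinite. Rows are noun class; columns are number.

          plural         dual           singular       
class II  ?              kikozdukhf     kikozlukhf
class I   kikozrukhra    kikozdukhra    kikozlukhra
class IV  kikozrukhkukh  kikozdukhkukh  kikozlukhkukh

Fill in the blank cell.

Attach case nominative -oz → kikuoz.
Attach number plural -ro → kikuozro.
Attach definiteness indefinite -ikh → kikuozroikh.
Attach noun class class II -f → kikuozroikhf.
Apply vowel harmony: kikuozroikhf → kikuozroukhf.
Apply vowel deletion: kikuozroukhf → kikozrukhf.

kikozrukhf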